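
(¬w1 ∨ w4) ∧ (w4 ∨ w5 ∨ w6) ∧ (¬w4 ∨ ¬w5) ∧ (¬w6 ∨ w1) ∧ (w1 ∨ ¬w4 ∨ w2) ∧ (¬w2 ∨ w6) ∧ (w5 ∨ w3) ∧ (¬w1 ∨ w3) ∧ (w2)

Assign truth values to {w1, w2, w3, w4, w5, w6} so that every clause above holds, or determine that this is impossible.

The clause (w2) is unit, so w2 = True.
The clause (w6) is unit, so w6 = True.
The clause (w1) is unit, so w1 = True.
The clause (w4) is unit, so w4 = True.
The clause (¬w5) is unit, so w5 = False.
The clause (w3) is unit, so w3 = True.
All clauses are satisfied.

w1 ↦ True; w2 ↦ True; w3 ↦ True; w4 ↦ True; w5 ↦ False; w6 ↦ True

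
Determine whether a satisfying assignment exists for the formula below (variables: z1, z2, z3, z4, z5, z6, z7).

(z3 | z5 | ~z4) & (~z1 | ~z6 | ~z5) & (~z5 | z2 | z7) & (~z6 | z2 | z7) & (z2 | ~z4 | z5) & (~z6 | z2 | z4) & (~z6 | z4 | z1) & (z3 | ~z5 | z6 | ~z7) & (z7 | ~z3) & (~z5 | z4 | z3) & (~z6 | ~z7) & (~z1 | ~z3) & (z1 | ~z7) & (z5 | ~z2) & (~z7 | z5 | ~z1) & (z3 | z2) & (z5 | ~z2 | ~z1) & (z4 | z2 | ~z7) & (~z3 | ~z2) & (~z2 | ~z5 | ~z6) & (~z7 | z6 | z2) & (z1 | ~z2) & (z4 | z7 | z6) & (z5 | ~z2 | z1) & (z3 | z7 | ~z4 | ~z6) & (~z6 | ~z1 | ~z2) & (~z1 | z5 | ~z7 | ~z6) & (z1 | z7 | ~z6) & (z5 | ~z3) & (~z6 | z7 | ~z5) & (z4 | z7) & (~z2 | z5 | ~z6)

Suppose z7 = 0.
(~z3) alone gives z3 = 0.
(z2) alone gives z2 = 1.
(z5) alone gives z5 = 1.
(z4) alone gives z4 = 1.
(~z6) alone gives z6 = 0.
(z1) alone gives z1 = 1.
This assignment satisfies each clause.
A satisfying assignment: z1: 1, z2: 1, z3: 0, z4: 1, z5: 1, z6: 0, z7: 0.

Yes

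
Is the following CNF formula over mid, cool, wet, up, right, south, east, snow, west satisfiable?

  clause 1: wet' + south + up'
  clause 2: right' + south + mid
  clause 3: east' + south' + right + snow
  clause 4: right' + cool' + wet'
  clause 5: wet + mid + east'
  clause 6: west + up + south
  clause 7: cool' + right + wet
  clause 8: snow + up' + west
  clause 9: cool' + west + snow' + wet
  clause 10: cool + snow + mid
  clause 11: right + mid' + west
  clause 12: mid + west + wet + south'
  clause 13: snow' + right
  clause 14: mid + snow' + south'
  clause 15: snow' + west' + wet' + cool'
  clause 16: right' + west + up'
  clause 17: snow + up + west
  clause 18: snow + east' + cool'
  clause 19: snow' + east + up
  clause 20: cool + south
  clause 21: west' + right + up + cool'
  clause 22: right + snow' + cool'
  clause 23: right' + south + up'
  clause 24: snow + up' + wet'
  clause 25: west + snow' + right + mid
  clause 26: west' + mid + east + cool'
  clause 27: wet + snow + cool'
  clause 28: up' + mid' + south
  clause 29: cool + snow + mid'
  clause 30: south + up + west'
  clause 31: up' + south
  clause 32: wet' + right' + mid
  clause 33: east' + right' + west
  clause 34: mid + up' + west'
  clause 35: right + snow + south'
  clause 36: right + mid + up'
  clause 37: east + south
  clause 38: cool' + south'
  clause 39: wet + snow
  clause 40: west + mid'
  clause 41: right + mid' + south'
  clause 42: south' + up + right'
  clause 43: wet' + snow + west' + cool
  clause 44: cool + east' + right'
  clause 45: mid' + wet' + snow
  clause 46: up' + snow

Suppose snow = 1.
Unit clause (right) forces right = 1.
Suppose south = 1.
Unit clause (mid) forces mid = 1.
Unit clause (cool') forces cool = 0.
Unit clause (west) forces west = 1.
Unit clause (up) forces up = 1.
Unit clause (east') forces east = 0.
All clauses hold; wet can take either value.
A satisfying assignment: mid=1, cool=0, wet=0, up=1, right=1, south=1, east=0, snow=1, west=1.

Yes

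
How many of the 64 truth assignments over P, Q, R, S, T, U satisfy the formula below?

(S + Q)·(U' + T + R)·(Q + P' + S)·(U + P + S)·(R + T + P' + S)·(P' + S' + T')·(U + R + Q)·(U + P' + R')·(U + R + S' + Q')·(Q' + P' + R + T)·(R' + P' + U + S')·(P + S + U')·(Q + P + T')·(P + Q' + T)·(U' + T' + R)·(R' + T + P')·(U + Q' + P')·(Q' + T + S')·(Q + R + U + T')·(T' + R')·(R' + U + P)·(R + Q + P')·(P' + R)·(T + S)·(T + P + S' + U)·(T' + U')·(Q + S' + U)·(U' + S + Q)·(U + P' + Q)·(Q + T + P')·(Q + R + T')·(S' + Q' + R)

1

There are 2^6 = 64 truth assignments over (P, Q, R, S, T, U).
Split on S. With S = 1, the clauses containing S are satisfied and S' drops from the rest; 1 of the 2^5 = 32 assignments to the other variables satisfy what remains.
With S = 0, by the same count on the reduced clause set, 0 assignments work.
(One model: P=F, Q=F, R=T, S=T, T=F, U=T.)
Total: 1 + 0 = 1.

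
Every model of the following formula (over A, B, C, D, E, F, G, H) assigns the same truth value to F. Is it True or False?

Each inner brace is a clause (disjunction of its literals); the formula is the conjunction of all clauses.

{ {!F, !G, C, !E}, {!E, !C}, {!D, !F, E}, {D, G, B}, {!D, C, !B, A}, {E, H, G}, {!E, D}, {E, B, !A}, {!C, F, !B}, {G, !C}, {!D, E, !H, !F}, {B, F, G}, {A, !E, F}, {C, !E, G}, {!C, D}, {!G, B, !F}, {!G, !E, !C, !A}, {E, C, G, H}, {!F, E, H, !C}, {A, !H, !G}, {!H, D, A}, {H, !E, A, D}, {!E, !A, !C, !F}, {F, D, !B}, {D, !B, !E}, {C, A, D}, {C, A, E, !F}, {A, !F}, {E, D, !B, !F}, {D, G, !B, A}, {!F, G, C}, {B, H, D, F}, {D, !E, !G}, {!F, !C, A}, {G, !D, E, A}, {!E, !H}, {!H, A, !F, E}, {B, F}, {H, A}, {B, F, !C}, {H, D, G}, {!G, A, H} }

Suppose F = true.
From the singleton clause (A), A = true.
Try E = false.
From the singleton clause (!D), D = false.
From the singleton clause (B), B = true.
But (!B) is also a unit clause — contradiction.
Undo E and try E = true.
From the singleton clause (!C), C = false.
From the singleton clause (!G), G = false.
But (G) is also a unit clause — contradiction.
Both values of E lead to a conflict.
So every satisfying assignment has F = False.

False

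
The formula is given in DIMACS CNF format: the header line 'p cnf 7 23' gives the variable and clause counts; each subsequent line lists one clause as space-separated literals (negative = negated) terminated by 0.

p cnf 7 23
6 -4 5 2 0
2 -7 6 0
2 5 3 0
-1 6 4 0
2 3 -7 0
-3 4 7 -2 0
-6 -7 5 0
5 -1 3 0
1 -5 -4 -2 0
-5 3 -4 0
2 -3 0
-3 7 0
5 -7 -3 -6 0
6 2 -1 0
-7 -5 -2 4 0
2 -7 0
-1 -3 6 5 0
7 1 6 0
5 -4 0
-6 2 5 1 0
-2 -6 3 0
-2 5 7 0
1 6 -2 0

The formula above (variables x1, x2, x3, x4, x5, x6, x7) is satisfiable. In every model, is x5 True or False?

Suppose x5 = False.
From the singleton clause (¬x4), x4 = False.
Branch on x2: set x2 = True.
From the singleton clause (x7), x7 = True.
From the singleton clause (¬x6), x6 = False.
From the singleton clause (¬x1), x1 = False.
But (x1) is also a unit clause — contradiction.
That branch fails; take x2 = False instead.
From the singleton clause (x3), x3 = True.
But (¬x3) is also a unit clause — contradiction.
Both values of x2 lead to a conflict.
So every satisfying assignment has x5 = True.

True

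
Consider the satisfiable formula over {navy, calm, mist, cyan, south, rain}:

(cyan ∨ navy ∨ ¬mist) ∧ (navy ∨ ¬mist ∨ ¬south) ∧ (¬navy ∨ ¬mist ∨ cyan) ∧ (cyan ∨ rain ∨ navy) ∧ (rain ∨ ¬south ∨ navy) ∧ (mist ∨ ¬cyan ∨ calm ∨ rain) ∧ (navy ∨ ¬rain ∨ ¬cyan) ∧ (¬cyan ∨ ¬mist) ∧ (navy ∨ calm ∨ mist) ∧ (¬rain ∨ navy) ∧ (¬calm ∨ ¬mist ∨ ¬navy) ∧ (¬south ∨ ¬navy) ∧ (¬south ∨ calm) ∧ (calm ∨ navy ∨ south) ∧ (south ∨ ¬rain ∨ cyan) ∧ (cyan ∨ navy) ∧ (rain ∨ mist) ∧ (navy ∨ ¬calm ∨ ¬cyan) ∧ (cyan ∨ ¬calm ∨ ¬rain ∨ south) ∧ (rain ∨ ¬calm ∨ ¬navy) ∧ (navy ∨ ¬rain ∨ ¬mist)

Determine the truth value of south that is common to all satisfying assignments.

Suppose south = True.
The clause (¬navy) is unit, so navy = False.
The clause (¬mist) is unit, so mist = False.
The clause (rain) is unit, so rain = True.
That conflicts with the unit clause (¬rain).
So every satisfying assignment has south = False.

False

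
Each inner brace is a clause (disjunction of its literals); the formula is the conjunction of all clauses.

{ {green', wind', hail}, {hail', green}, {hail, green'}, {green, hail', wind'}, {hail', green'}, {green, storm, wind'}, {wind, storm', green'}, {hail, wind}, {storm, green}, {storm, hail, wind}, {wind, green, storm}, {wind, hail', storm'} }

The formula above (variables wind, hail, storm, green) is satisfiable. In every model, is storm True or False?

True

Suppose storm = 0.
The clause (green) is unit, so green = 1.
The clause (hail) is unit, so hail = 1.
But (hail') is also a unit clause — contradiction.
So every satisfying assignment has storm = True.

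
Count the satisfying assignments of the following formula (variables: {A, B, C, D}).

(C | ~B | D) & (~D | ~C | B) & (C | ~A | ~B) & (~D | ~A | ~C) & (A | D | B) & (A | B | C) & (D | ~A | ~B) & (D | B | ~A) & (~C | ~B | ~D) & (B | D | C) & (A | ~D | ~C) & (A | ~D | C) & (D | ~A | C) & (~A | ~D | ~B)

2

There are 2^4 = 16 truth assignments over (A, B, C, D).
Check each against the 14 clauses (columns in the order A, B, C, D):
  F F F F  ✗ fails (A | D | B)
  F F F T  ✗ fails (A | B | C)
  F F T F  ✗ fails (A | D | B)
  F F T T  ✗ fails (~D | ~C | B)
  F T F F  ✗ fails (C | ~B | D)
  F T F T  ✗ fails (A | ~D | C)
  F T T F  ✓ satisfies all
  F T T T  ✗ fails (~C | ~B | ~D)
  T F F F  ✗ fails (D | B | ~A)
  T F F T  ✓ satisfies all
  T F T F  ✗ fails (D | B | ~A)
  T F T T  ✗ fails (~D | ~C | B)
  T T F F  ✗ fails (C | ~B | D)
  T T F T  ✗ fails (C | ~A | ~B)
  T T T F  ✗ fails (D | ~A | ~B)
  T T T T  ✗ fails (~D | ~A | ~C)
2 of the 16 rows are models.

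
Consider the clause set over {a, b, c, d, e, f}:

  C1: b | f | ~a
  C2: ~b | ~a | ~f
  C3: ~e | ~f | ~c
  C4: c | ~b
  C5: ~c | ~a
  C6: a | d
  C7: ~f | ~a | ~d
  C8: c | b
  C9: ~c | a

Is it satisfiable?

Suppose c = 1.
(~a) alone gives a = 0.
That conflicts with the unit clause (a).
That branch fails; take c = 0 instead.
(~b) alone gives b = 0.
That conflicts with the unit clause (b).
Both values of c lead to a conflict.
No assignment satisfies every clause.

No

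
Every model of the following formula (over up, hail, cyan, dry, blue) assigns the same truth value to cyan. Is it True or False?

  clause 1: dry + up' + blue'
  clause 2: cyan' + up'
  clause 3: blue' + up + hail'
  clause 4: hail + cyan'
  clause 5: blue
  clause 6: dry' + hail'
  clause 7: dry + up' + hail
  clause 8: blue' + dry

Suppose cyan = 1.
From the singleton clause (up'), up = 0.
From the singleton clause (hail), hail = 1.
From the singleton clause (blue'), blue = 0.
Now (blue) is unsatisfied and unit — conflict.
So every satisfying assignment has cyan = False.

False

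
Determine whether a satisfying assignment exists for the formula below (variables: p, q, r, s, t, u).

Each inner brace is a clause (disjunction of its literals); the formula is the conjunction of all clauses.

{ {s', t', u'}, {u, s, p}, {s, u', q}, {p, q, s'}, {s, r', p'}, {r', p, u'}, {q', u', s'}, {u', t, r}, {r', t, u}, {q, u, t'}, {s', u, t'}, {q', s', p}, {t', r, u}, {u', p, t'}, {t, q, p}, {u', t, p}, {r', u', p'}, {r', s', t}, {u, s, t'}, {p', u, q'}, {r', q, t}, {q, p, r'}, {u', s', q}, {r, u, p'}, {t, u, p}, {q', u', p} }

Yes

Suppose s = 0.
Suppose u = 1.
The clause (q) is unit, so q = 1.
The clause (p) is unit, so p = 1.
The clause (r') is unit, so r = 0.
The clause (t) is unit, so t = 1.
All clauses are satisfied.
A satisfying assignment: p: 1; q: 1; r: 0; s: 0; t: 1; u: 1.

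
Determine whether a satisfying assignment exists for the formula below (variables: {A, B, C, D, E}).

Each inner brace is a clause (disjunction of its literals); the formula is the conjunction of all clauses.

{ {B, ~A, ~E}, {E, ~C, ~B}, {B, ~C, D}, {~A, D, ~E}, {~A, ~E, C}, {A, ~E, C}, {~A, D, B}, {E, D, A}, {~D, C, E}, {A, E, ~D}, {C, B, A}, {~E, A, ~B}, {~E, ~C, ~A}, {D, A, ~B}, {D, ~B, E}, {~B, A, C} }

Yes, satisfiable

Try B = 0.
Try A = 0.
From the singleton clause (C), C = 1.
From the singleton clause (D), D = 1.
From the singleton clause (E), E = 1.
Every clause now holds.
A satisfying assignment: A: 0, B: 0, C: 1, D: 1, E: 1.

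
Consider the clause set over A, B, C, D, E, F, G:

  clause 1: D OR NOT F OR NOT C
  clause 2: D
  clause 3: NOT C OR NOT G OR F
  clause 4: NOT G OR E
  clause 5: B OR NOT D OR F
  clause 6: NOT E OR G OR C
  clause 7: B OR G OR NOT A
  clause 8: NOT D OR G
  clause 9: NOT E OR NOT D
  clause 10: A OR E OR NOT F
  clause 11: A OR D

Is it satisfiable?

The clause (D) is unit, so D = true.
The clause (G) is unit, so G = true.
The clause (E) is unit, so E = true.
But (NOT E) is also a unit clause — contradiction.
No assignment satisfies every clause.

No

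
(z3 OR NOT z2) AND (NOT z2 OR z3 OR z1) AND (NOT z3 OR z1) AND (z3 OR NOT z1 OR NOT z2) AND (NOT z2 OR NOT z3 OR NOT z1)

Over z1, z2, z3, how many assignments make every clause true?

There are 2^3 = 8 truth assignments over (z1, z2, z3).
Check each against the 5 clauses (columns in the order z1, z2, z3):
  F F F  ✓ satisfies all
  F F T  ✗ fails (NOT z3 OR z1)
  F T F  ✗ fails (z3 OR NOT z2)
  F T T  ✗ fails (NOT z3 OR z1)
  T F F  ✓ satisfies all
  T F T  ✓ satisfies all
  T T F  ✗ fails (z3 OR NOT z2)
  T T T  ✗ fails (NOT z2 OR NOT z3 OR NOT z1)
3 of the 8 rows are models.

3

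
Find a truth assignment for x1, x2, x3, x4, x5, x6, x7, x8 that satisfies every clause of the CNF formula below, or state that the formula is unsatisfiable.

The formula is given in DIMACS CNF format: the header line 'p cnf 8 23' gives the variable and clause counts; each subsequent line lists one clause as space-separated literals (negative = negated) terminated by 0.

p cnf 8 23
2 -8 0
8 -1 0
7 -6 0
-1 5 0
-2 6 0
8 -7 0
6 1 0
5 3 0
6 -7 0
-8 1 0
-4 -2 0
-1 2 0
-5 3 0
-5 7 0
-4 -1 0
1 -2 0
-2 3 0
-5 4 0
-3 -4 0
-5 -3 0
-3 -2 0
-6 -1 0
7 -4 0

UNSATISFIABLE

Case x2 = True:
(x6) alone gives x6 = True.
(x7) alone gives x7 = True.
(x8) alone gives x8 = True.
(x1) alone gives x1 = True.
That conflicts with the unit clause (¬x1).
Undo x2 and try x2 = False.
(¬x8) alone gives x8 = False.
(¬x1) alone gives x1 = False.
(¬x7) alone gives x7 = False.
(¬x6) alone gives x6 = False.
That conflicts with the unit clause (x6).
Both values of x2 lead to a conflict.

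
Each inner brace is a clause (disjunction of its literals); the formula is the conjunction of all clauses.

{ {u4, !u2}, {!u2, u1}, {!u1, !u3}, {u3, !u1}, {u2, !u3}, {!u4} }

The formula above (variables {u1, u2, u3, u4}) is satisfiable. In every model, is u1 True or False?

Suppose u1 = true.
From the singleton clause (!u3), u3 = false.
That conflicts with the unit clause (u3).
So every satisfying assignment has u1 = False.

False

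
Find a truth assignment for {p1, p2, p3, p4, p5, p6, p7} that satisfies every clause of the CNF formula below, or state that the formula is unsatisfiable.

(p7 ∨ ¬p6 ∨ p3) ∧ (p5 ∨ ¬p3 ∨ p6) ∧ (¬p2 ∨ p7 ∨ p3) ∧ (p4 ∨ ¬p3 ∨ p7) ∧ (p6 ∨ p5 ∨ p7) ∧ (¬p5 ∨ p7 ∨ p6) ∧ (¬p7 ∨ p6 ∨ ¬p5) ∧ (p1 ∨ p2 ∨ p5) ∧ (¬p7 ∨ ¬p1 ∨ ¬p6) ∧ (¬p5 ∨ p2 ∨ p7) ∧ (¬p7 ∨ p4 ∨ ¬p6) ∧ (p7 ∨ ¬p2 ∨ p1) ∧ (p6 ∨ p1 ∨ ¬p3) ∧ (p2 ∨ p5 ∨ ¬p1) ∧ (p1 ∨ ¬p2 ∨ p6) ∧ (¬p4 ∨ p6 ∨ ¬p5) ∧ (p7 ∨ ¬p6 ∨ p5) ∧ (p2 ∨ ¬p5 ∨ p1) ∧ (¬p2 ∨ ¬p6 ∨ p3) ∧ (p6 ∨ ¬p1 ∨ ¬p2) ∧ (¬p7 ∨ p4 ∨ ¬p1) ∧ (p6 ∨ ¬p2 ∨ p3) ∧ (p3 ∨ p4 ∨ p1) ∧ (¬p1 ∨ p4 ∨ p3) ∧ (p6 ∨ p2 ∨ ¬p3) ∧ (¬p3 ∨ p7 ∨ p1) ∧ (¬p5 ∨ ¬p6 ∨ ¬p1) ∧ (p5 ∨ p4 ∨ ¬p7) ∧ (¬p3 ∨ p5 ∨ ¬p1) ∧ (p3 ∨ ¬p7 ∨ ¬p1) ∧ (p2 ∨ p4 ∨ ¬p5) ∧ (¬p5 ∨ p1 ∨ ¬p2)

p1 ↦ False,  p2 ↦ True,  p3 ↦ True,  p4 ↦ True,  p5 ↦ False,  p6 ↦ True,  p7 ↦ True

Branch on p7: set p7 = True.
Branch on p6: set p6 = True.
The clause (¬p1) is unit, so p1 = False.
The clause (p4) is unit, so p4 = True.
Branch on p2: set p2 = True.
The clause (p3) is unit, so p3 = True.
The clause (¬p5) is unit, so p5 = False.
Every clause now holds.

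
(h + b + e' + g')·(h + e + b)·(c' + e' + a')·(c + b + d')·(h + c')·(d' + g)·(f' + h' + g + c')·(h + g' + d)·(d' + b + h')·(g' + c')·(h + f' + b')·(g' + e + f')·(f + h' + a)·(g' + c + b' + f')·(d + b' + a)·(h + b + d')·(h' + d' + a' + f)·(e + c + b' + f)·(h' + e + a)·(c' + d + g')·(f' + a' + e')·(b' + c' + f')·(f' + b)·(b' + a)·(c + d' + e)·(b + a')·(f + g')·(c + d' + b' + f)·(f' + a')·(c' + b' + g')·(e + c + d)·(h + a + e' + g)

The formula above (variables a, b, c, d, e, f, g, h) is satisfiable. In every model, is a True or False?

Suppose a = 0.
From the singleton clause (b'), b = 0.
From the singleton clause (f'), f = 0.
From the singleton clause (h'), h = 0.
From the singleton clause (e), e = 1.
From the singleton clause (g'), g = 0.
That conflicts with the unit clause (g).
So every satisfying assignment has a = True.

True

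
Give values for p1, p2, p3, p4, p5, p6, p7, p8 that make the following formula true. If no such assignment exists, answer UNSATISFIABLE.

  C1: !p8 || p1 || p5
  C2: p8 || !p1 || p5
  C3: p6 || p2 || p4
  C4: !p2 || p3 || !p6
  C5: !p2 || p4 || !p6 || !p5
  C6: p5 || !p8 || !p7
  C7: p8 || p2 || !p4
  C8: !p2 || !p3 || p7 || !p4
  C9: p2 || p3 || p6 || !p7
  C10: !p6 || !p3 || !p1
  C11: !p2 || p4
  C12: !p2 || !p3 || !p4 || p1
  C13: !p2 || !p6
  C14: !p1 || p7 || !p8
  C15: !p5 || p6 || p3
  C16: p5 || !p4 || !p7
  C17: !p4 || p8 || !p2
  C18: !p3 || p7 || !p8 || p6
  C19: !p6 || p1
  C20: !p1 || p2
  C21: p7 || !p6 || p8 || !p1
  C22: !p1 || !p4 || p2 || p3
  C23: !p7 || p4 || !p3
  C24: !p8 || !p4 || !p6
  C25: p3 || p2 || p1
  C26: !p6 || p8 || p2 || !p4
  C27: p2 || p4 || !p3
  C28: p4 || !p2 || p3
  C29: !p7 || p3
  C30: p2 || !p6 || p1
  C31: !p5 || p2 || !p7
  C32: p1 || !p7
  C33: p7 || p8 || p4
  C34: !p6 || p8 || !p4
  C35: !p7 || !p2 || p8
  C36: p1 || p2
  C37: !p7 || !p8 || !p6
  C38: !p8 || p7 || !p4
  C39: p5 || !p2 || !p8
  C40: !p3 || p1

p1: true,  p2: true,  p3: true,  p4: true,  p5: true,  p6: false,  p7: true,  p8: true

Try p2 = true.
Unit clause (p4) forces p4 = true.
Unit clause (!p6) forces p6 = false.
Unit clause (p8) forces p8 = true.
Unit clause (p7) forces p7 = true.
Unit clause (p5) forces p5 = true.
Unit clause (p3) forces p3 = true.
Unit clause (p1) forces p1 = true.
All clauses are satisfied.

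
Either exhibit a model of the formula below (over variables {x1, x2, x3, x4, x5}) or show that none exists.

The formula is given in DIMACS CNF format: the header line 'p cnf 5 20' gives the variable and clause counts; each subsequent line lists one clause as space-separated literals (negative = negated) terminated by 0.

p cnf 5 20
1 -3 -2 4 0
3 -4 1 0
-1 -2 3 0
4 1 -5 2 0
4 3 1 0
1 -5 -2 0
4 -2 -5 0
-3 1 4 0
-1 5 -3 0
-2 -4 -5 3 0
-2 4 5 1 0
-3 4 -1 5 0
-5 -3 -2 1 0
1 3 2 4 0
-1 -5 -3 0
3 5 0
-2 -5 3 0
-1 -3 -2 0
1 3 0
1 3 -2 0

Branch on x3: set x3 = False.
Unit clause (x5) forces x5 = True.
Unit clause (¬x2) forces x2 = False.
Unit clause (x1) forces x1 = True.
No clause remains; x4 is free.

x1=True; x2=False; x3=False; x4=True; x5=True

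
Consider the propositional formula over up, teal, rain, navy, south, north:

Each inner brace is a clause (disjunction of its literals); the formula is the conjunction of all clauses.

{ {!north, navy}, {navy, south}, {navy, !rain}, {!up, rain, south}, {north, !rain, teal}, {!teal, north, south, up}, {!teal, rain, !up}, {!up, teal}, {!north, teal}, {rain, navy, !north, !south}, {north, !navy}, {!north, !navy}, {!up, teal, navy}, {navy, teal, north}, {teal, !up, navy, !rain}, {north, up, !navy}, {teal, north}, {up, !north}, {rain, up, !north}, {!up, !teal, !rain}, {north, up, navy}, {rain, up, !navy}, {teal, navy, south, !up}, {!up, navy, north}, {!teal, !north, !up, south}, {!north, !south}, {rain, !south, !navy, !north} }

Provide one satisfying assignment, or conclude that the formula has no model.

UNSATISFIABLE

Case north = false:
Unit clause (!navy) forces navy = false.
Unit clause (south) forces south = true.
Unit clause (!rain) forces rain = false.
Unit clause (teal) forces teal = true.
Unit clause (!up) forces up = false.
That conflicts with the unit clause (up).
Backtrack on north: now try north = true.
Unit clause (navy) forces navy = true.
That conflicts with the unit clause (!navy).
Neither north = true nor north = false works.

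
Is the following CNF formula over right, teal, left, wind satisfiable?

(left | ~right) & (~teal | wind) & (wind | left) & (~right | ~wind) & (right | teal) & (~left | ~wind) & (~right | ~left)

Yes

Suppose left = 0.
From the singleton clause (~right), right = 0.
From the singleton clause (wind), wind = 1.
From the singleton clause (teal), teal = 1.
Every clause now holds.
A satisfying assignment: right: 0,  teal: 1,  left: 0,  wind: 1.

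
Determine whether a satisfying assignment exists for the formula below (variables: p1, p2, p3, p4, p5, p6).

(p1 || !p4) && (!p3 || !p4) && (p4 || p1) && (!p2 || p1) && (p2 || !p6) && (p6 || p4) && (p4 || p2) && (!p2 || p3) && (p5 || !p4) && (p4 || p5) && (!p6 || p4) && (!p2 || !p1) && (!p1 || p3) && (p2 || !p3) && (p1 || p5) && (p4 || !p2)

Branch on p1: set p1 = true.
Unit clause (!p2) forces p2 = false.
Unit clause (!p6) forces p6 = false.
Unit clause (p4) forces p4 = true.
Unit clause (!p3) forces p3 = false.
That conflicts with the unit clause (p3).
Undo p1 and try p1 = false.
Unit clause (!p4) forces p4 = false.
That conflicts with the unit clause (p4).
Both values of p1 lead to a conflict.
No assignment satisfies every clause.

Unsatisfiable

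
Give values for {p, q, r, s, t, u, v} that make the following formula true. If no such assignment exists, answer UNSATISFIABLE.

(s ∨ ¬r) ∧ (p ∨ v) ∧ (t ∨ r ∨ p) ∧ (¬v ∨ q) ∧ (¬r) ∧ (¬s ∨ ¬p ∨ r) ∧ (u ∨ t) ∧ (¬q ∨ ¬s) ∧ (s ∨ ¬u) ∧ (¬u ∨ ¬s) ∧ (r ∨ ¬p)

From the singleton clause (¬r), r = False.
From the singleton clause (¬p), p = False.
From the singleton clause (v), v = True.
From the singleton clause (t), t = True.
From the singleton clause (q), q = True.
From the singleton clause (¬s), s = False.
From the singleton clause (¬u), u = False.
All clauses are satisfied.

p=False, q=True, r=False, s=False, t=True, u=False, v=True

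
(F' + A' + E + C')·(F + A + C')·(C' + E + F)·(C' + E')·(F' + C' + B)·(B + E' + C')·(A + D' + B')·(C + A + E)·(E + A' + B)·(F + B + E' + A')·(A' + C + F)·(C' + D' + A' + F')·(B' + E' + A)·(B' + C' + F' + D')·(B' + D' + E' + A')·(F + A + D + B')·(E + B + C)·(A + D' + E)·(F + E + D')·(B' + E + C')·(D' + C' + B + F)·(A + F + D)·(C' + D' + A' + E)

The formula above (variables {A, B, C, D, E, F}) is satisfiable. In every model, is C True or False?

Suppose C = 1.
From the singleton clause (E'), E = 0.
From the singleton clause (F), F = 1.
From the singleton clause (A'), A = 0.
From the singleton clause (B), B = 1.
That conflicts with the unit clause (B').
So every satisfying assignment has C = False.

False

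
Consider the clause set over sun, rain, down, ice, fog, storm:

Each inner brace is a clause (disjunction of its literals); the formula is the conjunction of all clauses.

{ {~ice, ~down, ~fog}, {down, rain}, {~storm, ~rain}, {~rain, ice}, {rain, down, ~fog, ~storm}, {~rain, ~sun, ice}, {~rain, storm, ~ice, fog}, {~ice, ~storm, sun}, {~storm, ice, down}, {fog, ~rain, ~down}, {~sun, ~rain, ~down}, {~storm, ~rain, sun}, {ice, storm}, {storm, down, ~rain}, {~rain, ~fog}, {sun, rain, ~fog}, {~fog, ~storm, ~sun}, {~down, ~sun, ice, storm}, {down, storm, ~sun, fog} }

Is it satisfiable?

Satisfiable

Branch on down: set down = 1.
Branch on ice: set ice = 1.
Unit clause (~fog) forces fog = 0.
Unit clause (~rain) forces rain = 0.
Branch on storm: set storm = 1.
Unit clause (sun) forces sun = 1.
This assignment satisfies each clause.
A satisfying assignment: sun=1,  rain=0,  down=1,  ice=1,  fog=0,  storm=1.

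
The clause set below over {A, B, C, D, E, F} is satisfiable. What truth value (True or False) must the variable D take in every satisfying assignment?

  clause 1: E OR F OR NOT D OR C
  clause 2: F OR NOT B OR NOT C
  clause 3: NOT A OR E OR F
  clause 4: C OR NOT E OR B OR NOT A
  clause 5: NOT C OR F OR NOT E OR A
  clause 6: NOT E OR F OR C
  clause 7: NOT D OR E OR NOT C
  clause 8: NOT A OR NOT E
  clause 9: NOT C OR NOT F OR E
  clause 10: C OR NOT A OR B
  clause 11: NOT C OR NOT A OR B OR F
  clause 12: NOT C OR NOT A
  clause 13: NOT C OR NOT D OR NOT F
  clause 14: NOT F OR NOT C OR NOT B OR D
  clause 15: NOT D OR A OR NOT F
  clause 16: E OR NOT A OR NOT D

Suppose D = true.
Try E = true.
From the singleton clause (NOT A), A = false.
From the singleton clause (NOT F), F = false.
From the singleton clause (NOT C), C = false.
That conflicts with the unit clause (C).
Backtrack on E: now try E = false.
From the singleton clause (NOT C), C = false.
From the singleton clause (F), F = true.
From the singleton clause (A), A = true.
That conflicts with the unit clause (NOT A).
Both values of E lead to a conflict.
So every satisfying assignment has D = False.

False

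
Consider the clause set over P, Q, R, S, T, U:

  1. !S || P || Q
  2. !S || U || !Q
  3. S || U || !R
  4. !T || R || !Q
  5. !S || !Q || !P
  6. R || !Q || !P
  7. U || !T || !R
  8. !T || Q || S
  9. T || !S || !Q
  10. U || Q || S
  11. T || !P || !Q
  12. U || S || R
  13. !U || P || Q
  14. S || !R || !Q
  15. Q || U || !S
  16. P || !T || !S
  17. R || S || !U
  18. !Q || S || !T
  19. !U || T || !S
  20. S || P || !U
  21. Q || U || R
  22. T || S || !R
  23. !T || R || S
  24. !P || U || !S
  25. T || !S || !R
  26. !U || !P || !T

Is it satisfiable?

Suppose S = false.
Suppose U = true.
Unit clause (R) forces R = true.
Unit clause (!Q) forces Q = false.
Unit clause (!T) forces T = false.
But (T) is also a unit clause — contradiction.
So U must be the other value — set U = false.
Unit clause (!R) forces R = false.
But (R) is also a unit clause — contradiction.
Either choice for U ends in contradiction.
So S must be the other value — set S = true.
Suppose P = true.
Unit clause (!Q) forces Q = false.
Unit clause (U) forces U = true.
Unit clause (T) forces T = true.
But (!T) is also a unit clause — contradiction.
So P must be the other value — set P = false.
Unit clause (Q) forces Q = true.
Unit clause (U) forces U = true.
Unit clause (T) forces T = true.
But (!T) is also a unit clause — contradiction.
Either choice for P ends in contradiction.
Either choice for S ends in contradiction.
No assignment satisfies every clause.

No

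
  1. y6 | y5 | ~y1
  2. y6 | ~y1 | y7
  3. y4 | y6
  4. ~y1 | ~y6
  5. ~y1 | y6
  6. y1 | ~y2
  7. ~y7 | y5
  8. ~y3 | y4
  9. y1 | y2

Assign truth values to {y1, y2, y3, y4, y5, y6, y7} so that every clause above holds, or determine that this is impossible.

UNSATISFIABLE

Try y4 = 1.
Try y1 = 0.
From the singleton clause (~y2), y2 = 0.
That conflicts with the unit clause (y2).
Undo y1 and try y1 = 1.
From the singleton clause (~y6), y6 = 0.
That conflicts with the unit clause (y6).
Either choice for y1 ends in contradiction.
Undo y4 and try y4 = 0.
From the singleton clause (y6), y6 = 1.
From the singleton clause (~y1), y1 = 0.
From the singleton clause (~y2), y2 = 0.
That conflicts with the unit clause (y2).
Either choice for y4 ends in contradiction.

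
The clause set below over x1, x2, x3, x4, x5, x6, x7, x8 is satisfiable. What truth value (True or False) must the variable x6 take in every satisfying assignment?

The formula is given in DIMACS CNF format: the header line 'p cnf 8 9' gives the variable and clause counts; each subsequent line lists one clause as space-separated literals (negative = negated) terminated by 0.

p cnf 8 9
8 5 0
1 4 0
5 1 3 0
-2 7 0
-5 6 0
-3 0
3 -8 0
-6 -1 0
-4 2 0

Suppose x6 = False.
From the singleton clause (¬x5), x5 = False.
From the singleton clause (x8), x8 = True.
From the singleton clause (¬x3), x3 = False.
Now (x3) is unsatisfied and unit — conflict.
So every satisfying assignment has x6 = True.

True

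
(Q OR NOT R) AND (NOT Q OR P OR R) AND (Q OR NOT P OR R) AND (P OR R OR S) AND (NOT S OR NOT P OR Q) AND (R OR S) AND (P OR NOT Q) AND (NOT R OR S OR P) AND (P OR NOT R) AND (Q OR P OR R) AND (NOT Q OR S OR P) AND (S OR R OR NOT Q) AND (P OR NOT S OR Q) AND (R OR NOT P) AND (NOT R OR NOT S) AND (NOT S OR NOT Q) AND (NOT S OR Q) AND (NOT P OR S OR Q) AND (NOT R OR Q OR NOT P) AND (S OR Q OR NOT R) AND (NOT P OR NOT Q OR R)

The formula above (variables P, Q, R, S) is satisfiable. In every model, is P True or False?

Suppose P = false.
From the singleton clause (NOT Q), Q = false.
From the singleton clause (NOT R), R = false.
But (R) is also a unit clause — contradiction.
So every satisfying assignment has P = True.

True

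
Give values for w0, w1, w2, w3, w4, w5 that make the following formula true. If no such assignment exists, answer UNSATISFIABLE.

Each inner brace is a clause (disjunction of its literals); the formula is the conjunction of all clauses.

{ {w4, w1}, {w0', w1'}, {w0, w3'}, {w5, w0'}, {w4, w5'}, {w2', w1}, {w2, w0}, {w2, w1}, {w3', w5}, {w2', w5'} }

w0=0, w1=1, w2=1, w3=0, w4=1, w5=0

Suppose w4 = 1.
Suppose w0 = 0.
Unit clause (w3') forces w3 = 0.
Unit clause (w2) forces w2 = 1.
Unit clause (w1) forces w1 = 1.
Unit clause (w5') forces w5 = 0.
This assignment satisfies each clause.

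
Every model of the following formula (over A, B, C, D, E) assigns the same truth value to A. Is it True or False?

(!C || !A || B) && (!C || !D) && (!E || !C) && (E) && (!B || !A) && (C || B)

Suppose A = true.
From the singleton clause (E), E = true.
From the singleton clause (!C), C = false.
From the singleton clause (!B), B = false.
That conflicts with the unit clause (B).
So every satisfying assignment has A = False.

False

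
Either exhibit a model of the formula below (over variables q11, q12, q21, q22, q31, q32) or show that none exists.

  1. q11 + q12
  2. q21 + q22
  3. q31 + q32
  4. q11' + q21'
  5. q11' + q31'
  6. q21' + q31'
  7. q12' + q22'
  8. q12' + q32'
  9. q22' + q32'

Case q11 = 1:
Unit clause (q21') forces q21 = 0.
Unit clause (q22) forces q22 = 1.
Unit clause (q31') forces q31 = 0.
Unit clause (q32) forces q32 = 1.
That conflicts with the unit clause (q32').
So q11 must be the other value — set q11 = 0.
Unit clause (q12) forces q12 = 1.
Unit clause (q22') forces q22 = 0.
Unit clause (q21) forces q21 = 1.
Unit clause (q31') forces q31 = 0.
Unit clause (q32) forces q32 = 1.
That conflicts with the unit clause (q32').
Neither q11 = 1 nor q11 = 0 works.

UNSATISFIABLE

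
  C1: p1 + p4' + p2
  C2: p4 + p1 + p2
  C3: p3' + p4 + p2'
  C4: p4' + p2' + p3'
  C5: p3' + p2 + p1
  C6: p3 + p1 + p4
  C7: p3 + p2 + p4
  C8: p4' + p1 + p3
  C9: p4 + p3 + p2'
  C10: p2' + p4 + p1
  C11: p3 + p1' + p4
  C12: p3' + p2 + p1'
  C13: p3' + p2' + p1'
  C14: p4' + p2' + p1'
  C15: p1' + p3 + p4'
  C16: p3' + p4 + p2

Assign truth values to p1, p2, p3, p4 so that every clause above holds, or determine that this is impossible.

Branch on p1: set p1 = 1.
Branch on p3: set p3 = 1.
Unit clause (p2) forces p2 = 1.
But (p2') is also a unit clause — contradiction.
So p3 must be the other value — set p3 = 0.
Unit clause (p4) forces p4 = 1.
But (p4') is also a unit clause — contradiction.
Both values of p3 lead to a conflict.
So p1 must be the other value — set p1 = 0.
Branch on p4: set p4 = 0.
Unit clause (p2) forces p2 = 1.
But (p2') is also a unit clause — contradiction.
So p4 must be the other value — set p4 = 1.
Unit clause (p2) forces p2 = 1.
Unit clause (p3') forces p3 = 0.
But (p3) is also a unit clause — contradiction.
Both values of p4 lead to a conflict.
Both values of p1 lead to a conflict.

UNSATISFIABLE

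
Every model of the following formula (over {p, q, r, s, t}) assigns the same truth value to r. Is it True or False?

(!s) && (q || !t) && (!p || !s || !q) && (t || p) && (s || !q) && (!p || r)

Suppose r = false.
Unit clause (!s) forces s = false.
Unit clause (!q) forces q = false.
Unit clause (!t) forces t = false.
Unit clause (p) forces p = true.
But (!p) is also a unit clause — contradiction.
So every satisfying assignment has r = True.

True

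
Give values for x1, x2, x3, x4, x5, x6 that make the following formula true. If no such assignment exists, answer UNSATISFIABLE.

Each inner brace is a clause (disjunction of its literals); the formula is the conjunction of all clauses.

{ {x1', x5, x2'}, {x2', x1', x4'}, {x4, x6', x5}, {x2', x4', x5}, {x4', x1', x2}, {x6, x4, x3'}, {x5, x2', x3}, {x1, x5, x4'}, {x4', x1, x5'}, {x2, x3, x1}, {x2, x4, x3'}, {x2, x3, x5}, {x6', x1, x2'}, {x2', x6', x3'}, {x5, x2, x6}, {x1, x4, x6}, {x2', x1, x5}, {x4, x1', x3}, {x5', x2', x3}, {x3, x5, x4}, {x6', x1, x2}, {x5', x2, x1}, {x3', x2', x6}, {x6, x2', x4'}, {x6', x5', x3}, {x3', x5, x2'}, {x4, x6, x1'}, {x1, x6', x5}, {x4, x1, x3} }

Case x1 = 0:
Case x5 = 1:
The clause (x4') is unit, so x4 = 0.
The clause (x6) is unit, so x6 = 1.
The clause (x2') is unit, so x2 = 0.
That conflicts with the unit clause (x2).
Backtrack on x5: now try x5 = 0.
The clause (x4') is unit, so x4 = 0.
The clause (x6') is unit, so x6 = 0.
That conflicts with the unit clause (x6).
Both values of x5 lead to a conflict.
Backtrack on x1: now try x1 = 1.
Case x5 = 1:
Case x2 = 0:
The clause (x4') is unit, so x4 = 0.
The clause (x3') is unit, so x3 = 0.
That conflicts with the unit clause (x3).
Backtrack on x2: now try x2 = 1.
The clause (x4') is unit, so x4 = 0.
The clause (x3) is unit, so x3 = 1.
The clause (x6) is unit, so x6 = 1.
That conflicts with the unit clause (x6').
Both values of x2 lead to a conflict.
Backtrack on x5: now try x5 = 0.
The clause (x2') is unit, so x2 = 0.
The clause (x4') is unit, so x4 = 0.
The clause (x6') is unit, so x6 = 0.
That conflicts with the unit clause (x6).
Both values of x5 lead to a conflict.
Both values of x1 lead to a conflict.

UNSATISFIABLE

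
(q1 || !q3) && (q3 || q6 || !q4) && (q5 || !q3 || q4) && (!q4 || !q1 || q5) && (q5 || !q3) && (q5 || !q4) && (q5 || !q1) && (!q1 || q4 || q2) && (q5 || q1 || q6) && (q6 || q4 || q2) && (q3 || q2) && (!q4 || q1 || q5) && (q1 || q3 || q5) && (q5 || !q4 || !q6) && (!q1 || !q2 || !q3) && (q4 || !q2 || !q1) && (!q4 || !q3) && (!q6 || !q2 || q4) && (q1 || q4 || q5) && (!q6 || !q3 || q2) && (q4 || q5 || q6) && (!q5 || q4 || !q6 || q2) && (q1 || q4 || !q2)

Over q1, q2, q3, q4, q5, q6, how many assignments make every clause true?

2

There are 2^6 = 64 truth assignments over (q1, q2, q3, q4, q5, q6).
Split on q6. With q6 = true, the clauses containing q6 are satisfied and !q6 drops from the rest; 2 of the 2^5 = 32 assignments to the other variables satisfy what remains.
With q6 = false, by the same count on the reduced clause set, 0 assignments work.
(One model: q1=F, q2=T, q3=F, q4=T, q5=T, q6=T.)
Total: 2 + 0 = 2.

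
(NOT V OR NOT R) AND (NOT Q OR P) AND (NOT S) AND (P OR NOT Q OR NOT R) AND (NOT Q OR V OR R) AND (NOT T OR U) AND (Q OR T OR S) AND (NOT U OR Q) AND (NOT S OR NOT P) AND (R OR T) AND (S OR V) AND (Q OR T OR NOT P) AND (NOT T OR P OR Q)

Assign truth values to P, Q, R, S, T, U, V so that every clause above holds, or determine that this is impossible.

The clause (NOT S) is unit, so S = false.
The clause (V) is unit, so V = true.
The clause (NOT R) is unit, so R = false.
The clause (T) is unit, so T = true.
The clause (U) is unit, so U = true.
The clause (Q) is unit, so Q = true.
The clause (P) is unit, so P = true.
All clauses are satisfied.

P=true,  Q=true,  R=false,  S=false,  T=true,  U=true,  V=true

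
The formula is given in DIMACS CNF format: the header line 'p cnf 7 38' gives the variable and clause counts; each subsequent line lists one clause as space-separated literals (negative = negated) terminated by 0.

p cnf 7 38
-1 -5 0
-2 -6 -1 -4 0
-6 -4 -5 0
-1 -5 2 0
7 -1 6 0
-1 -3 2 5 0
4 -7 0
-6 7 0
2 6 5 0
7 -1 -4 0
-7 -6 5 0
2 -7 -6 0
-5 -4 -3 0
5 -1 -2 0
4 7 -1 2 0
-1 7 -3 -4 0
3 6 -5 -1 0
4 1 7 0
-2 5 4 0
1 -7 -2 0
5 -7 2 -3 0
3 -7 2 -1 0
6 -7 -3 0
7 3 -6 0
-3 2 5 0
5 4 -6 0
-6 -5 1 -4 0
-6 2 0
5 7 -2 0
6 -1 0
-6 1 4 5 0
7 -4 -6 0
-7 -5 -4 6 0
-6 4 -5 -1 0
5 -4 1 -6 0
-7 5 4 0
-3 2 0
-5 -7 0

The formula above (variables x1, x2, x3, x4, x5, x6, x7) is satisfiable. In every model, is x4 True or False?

True

Suppose x4 = False.
From the singleton clause (¬x7), x7 = False.
From the singleton clause (¬x6), x6 = False.
From the singleton clause (¬x1), x1 = False.
Now (x1) is unsatisfied and unit — conflict.
So every satisfying assignment has x4 = True.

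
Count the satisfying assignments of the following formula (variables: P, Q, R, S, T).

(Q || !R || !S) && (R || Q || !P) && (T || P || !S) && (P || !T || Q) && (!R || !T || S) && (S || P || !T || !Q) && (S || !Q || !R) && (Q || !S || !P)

There are 2^5 = 32 truth assignments over (P, Q, R, S, T).
Split on S. With S = true, the clauses containing S are satisfied and !S drops from the rest; 6 of the 2^4 = 16 assignments to the other variables satisfy what remains.
With S = false, by the same count on the reduced clause set, 6 assignments work.
(One model: P=F, Q=F, R=F, S=F, T=F.)
Total: 6 + 6 = 12.

12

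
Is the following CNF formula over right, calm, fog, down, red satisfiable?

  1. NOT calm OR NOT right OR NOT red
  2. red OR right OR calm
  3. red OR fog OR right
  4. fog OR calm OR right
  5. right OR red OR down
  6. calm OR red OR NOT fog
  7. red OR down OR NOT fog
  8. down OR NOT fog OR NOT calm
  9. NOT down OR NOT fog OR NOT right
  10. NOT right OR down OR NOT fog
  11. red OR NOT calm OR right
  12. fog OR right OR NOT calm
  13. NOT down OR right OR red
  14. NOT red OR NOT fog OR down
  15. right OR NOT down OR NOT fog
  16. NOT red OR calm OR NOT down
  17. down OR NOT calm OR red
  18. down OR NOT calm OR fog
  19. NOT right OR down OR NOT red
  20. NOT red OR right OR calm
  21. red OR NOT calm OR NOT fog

Yes, satisfiable

Case calm = false:
Case red = false:
Unit clause (right) forces right = true.
Unit clause (NOT fog) forces fog = false.
No clause remains; down is free.
A satisfying assignment: right: true; calm: false; fog: false; down: true; red: false.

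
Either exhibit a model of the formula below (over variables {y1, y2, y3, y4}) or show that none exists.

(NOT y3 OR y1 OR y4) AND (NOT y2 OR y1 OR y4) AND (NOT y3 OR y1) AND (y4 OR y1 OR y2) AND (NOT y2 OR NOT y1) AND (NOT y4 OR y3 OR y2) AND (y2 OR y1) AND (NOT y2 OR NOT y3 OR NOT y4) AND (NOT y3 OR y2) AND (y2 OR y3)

y1: false, y2: true, y3: false, y4: true

Case y3 = false:
The clause (y2) is unit, so y2 = true.
The clause (NOT y1) is unit, so y1 = false.
The clause (y4) is unit, so y4 = true.
This assignment satisfies each clause.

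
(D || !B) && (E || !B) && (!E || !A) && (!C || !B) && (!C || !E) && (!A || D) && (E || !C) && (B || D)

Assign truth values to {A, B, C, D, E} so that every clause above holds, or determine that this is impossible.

Suppose D = true.
Suppose E = false.
Unit clause (!B) forces B = false.
Unit clause (!C) forces C = false.
All clauses hold; A can take either value.

A=false, B=false, C=false, D=true, E=false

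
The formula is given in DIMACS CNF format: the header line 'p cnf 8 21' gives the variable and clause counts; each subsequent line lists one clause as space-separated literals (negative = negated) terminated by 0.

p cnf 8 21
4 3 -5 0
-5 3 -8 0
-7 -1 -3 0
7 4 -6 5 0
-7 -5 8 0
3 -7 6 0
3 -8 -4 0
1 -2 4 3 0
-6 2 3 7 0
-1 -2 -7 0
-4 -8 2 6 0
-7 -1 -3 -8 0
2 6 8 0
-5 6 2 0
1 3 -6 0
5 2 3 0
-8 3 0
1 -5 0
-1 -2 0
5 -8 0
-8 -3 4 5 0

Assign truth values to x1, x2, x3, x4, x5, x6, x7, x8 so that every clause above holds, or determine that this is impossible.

Try x8 = True.
From the singleton clause (x3), x3 = True.
From the singleton clause (x5), x5 = True.
From the singleton clause (x1), x1 = True.
From the singleton clause (¬x7), x7 = False.
From the singleton clause (¬x2), x2 = False.
From the singleton clause (x6), x6 = True.
All clauses hold; x4 can take either value.

x1: True; x2: False; x3: True; x4: True; x5: True; x6: True; x7: False; x8: True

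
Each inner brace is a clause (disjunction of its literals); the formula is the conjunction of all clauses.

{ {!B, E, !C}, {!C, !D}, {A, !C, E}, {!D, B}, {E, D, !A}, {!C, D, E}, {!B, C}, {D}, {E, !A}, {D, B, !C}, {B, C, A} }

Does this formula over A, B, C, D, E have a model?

The clause (D) is unit, so D = true.
The clause (!C) is unit, so C = false.
The clause (B) is unit, so B = true.
But (!B) is also a unit clause — contradiction.
No assignment satisfies every clause.

Unsatisfiable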